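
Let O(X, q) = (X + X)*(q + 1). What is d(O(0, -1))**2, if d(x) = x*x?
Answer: 0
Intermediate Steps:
O(X, q) = 2*X*(1 + q) (O(X, q) = (2*X)*(1 + q) = 2*X*(1 + q))
d(x) = x**2
d(O(0, -1))**2 = ((2*0*(1 - 1))**2)**2 = ((2*0*0)**2)**2 = (0**2)**2 = 0**2 = 0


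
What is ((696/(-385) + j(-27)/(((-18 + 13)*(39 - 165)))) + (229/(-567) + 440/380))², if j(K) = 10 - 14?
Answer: 394561115881/351074025225 ≈ 1.1239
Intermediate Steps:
j(K) = -4
((696/(-385) + j(-27)/(((-18 + 13)*(39 - 165)))) + (229/(-567) + 440/380))² = ((696/(-385) - 4*1/((-18 + 13)*(39 - 165))) + (229/(-567) + 440/380))² = ((696*(-1/385) - 4/((-5*(-126)))) + (229*(-1/567) + 440*(1/380)))² = ((-696/385 - 4/630) + (-229/567 + 22/19))² = ((-696/385 - 4*1/630) + 8123/10773)² = ((-696/385 - 2/315) + 8123/10773)² = (-898/495 + 8123/10773)² = (-628141/592515)² = 394561115881/351074025225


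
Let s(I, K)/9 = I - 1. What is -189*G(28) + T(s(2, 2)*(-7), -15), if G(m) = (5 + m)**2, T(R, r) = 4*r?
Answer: -205881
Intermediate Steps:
s(I, K) = -9 + 9*I (s(I, K) = 9*(I - 1) = 9*(-1 + I) = -9 + 9*I)
-189*G(28) + T(s(2, 2)*(-7), -15) = -189*(5 + 28)**2 + 4*(-15) = -189*33**2 - 60 = -189*1089 - 60 = -205821 - 60 = -205881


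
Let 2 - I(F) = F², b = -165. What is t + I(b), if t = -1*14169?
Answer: -41392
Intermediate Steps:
I(F) = 2 - F²
t = -14169
t + I(b) = -14169 + (2 - 1*(-165)²) = -14169 + (2 - 1*27225) = -14169 + (2 - 27225) = -14169 - 27223 = -41392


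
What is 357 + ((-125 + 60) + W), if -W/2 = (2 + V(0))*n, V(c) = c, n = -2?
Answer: 300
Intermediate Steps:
W = 8 (W = -2*(2 + 0)*(-2) = -4*(-2) = -2*(-4) = 8)
357 + ((-125 + 60) + W) = 357 + ((-125 + 60) + 8) = 357 + (-65 + 8) = 357 - 57 = 300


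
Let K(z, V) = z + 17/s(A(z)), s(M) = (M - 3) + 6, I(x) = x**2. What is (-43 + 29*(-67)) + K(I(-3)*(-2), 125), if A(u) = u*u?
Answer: -655291/327 ≈ -2003.9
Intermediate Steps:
A(u) = u**2
s(M) = 3 + M (s(M) = (-3 + M) + 6 = 3 + M)
K(z, V) = z + 17/(3 + z**2)
(-43 + 29*(-67)) + K(I(-3)*(-2), 125) = (-43 + 29*(-67)) + ((-3)**2*(-2) + 17/(3 + ((-3)**2*(-2))**2)) = (-43 - 1943) + (9*(-2) + 17/(3 + (9*(-2))**2)) = -1986 + (-18 + 17/(3 + (-18)**2)) = -1986 + (-18 + 17/(3 + 324)) = -1986 + (-18 + 17/327) = -1986 - 5869/327 = -655291/327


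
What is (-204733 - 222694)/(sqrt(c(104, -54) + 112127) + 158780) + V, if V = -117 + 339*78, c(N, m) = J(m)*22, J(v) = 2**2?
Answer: 132722216242213/5042195237 + 427427*sqrt(112215)/25210976185 ≈ 26322.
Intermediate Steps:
J(v) = 4
c(N, m) = 88 (c(N, m) = 4*22 = 88)
V = 26325 (V = -117 + 26442 = 26325)
(-204733 - 222694)/(sqrt(c(104, -54) + 112127) + 158780) + V = (-204733 - 222694)/(sqrt(88 + 112127) + 158780) + 26325 = -427427/(sqrt(112215) + 158780) + 26325 = -427427/(158780 + sqrt(112215)) + 26325 = 26325 - 427427/(158780 + sqrt(112215))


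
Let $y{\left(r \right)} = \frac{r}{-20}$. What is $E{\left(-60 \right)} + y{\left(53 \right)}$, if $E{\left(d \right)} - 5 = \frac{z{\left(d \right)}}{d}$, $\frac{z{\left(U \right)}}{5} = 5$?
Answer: $\frac{29}{15} \approx 1.9333$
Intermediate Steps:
$y{\left(r \right)} = - \frac{r}{20}$ ($y{\left(r \right)} = r \left(- \frac{1}{20}\right) = - \frac{r}{20}$)
$z{\left(U \right)} = 25$ ($z{\left(U \right)} = 5 \cdot 5 = 25$)
$E{\left(d \right)} = 5 + \frac{25}{d}$
$E{\left(-60 \right)} + y{\left(53 \right)} = \left(5 + \frac{25}{-60}\right) - \frac{53}{20} = \left(5 + 25 \left(- \frac{1}{60}\right)\right) - \frac{53}{20} = \left(5 - \frac{5}{12}\right) - \frac{53}{20} = \frac{55}{12} - \frac{53}{20} = \frac{29}{15}$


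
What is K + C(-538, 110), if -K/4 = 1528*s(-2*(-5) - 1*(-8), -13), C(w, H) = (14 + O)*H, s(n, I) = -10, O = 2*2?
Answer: 63100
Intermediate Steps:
O = 4
C(w, H) = 18*H (C(w, H) = (14 + 4)*H = 18*H)
K = 61120 (K = -6112*(-10) = -4*(-15280) = 61120)
K + C(-538, 110) = 61120 + 18*110 = 61120 + 1980 = 63100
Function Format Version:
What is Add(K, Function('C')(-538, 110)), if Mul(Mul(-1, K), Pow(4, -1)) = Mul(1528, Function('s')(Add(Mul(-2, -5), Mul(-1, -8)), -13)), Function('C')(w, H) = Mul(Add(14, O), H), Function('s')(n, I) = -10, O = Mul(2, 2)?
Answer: 63100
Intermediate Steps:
O = 4
Function('C')(w, H) = Mul(18, H) (Function('C')(w, H) = Mul(Add(14, 4), H) = Mul(18, H))
K = 61120 (K = Mul(-4, Mul(1528, -10)) = Mul(-4, -15280) = 61120)
Add(K, Function('C')(-538, 110)) = Add(61120, Mul(18, 110)) = Add(61120, 1980) = 63100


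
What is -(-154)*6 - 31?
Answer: 893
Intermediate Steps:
-(-154)*6 - 31 = -14*(-66) - 31 = 924 - 31 = 893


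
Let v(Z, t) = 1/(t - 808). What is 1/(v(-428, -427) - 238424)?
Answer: -1235/294453641 ≈ -4.1942e-6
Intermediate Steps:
v(Z, t) = 1/(-808 + t)
1/(v(-428, -427) - 238424) = 1/(1/(-808 - 427) - 238424) = 1/(1/(-1235) - 238424) = 1/(-1/1235 - 238424) = 1/(-294453641/1235) = -1235/294453641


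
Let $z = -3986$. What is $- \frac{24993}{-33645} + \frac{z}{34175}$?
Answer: $\frac{48001787}{76654525} \approx 0.62621$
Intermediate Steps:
$- \frac{24993}{-33645} + \frac{z}{34175} = - \frac{24993}{-33645} - \frac{3986}{34175} = \left(-24993\right) \left(- \frac{1}{33645}\right) - \frac{3986}{34175} = \frac{8331}{11215} - \frac{3986}{34175} = \frac{48001787}{76654525}$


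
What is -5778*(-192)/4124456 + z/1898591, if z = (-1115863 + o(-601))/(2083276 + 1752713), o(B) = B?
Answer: 1009944021482718880/3754788325246649943 ≈ 0.26897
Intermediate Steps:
z = -1116464/3835989 (z = (-1115863 - 601)/(2083276 + 1752713) = -1116464/3835989 ≈ -0.29105)
-5778*(-192)/4124456 + z/1898591 = -5778*(-192)/4124456 - 1116464/3835989/1898591 = 1109376*(1/4124456) - 1116464/3835989*1/1898591 = 138672/515557 - 1116464/7282974191499 = 1009944021482718880/3754788325246649943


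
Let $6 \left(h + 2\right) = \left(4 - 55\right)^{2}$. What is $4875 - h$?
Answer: $\frac{8887}{2} \approx 4443.5$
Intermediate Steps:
$h = \frac{863}{2}$ ($h = -2 + \frac{\left(4 - 55\right)^{2}}{6} = -2 + \frac{\left(-51\right)^{2}}{6} = -2 + \frac{1}{6} \cdot 2601 = -2 + \frac{867}{2} = \frac{863}{2} \approx 431.5$)
$4875 - h = 4875 - \frac{863}{2} = \frac{8887}{2}$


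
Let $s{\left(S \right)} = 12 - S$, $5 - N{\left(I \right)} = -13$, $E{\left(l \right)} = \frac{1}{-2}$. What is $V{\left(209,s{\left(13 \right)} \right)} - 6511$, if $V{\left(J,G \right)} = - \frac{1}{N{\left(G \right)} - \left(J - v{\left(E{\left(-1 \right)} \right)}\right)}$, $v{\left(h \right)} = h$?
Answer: $- \frac{2493711}{383} \approx -6511.0$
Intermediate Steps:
$E{\left(l \right)} = - \frac{1}{2}$
$N{\left(I \right)} = 18$ ($N{\left(I \right)} = 5 - -13 = 5 + 13 = 18$)
$V{\left(J,G \right)} = - \frac{1}{\frac{35}{2} - J}$ ($V{\left(J,G \right)} = - \frac{1}{18 - \left(\frac{1}{2} + J\right)} = - \frac{1}{\frac{35}{2} - J}$)
$V{\left(209,s{\left(13 \right)} \right)} - 6511 = \frac{2}{-35 + 2 \cdot 209} - 6511 = \frac{2}{-35 + 418} - 6511 = \frac{2}{383} - 6511 = - \frac{2493711}{383}$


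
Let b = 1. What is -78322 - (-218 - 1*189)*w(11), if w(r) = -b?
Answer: -78729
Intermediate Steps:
w(r) = -1 (w(r) = -1*1 = -1)
-78322 - (-218 - 1*189)*w(11) = -78322 - (-218 - 1*189)*(-1) = -78322 - (-218 - 189)*(-1) = -78322 - (-407)*(-1) = -78322 - 1*407 = -78322 - 407 = -78729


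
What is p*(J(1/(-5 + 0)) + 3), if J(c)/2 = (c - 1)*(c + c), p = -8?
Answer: -792/25 ≈ -31.680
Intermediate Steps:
J(c) = 4*c*(-1 + c) (J(c) = 2*((c - 1)*(c + c)) = 2*((-1 + c)*(2*c)) = 2*(2*c*(-1 + c)) = 4*c*(-1 + c))
p*(J(1/(-5 + 0)) + 3) = -8*(4*(-1 + 1/(-5 + 0))/(-5 + 0) + 3) = -8*(4*(-1 + 1/(-5))/(-5) + 3) = -8*(4*(-⅕)*(-1 - ⅕) + 3) = -8*(4*(-⅕)*(-6/5) + 3) = -8*(24/25 + 3) = -8*99/25 = -792/25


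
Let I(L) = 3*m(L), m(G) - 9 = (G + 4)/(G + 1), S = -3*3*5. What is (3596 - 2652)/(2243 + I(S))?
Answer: 41536/100003 ≈ 0.41535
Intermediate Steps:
S = -45 (S = -9*5 = -45)
m(G) = 9 + (4 + G)/(1 + G) (m(G) = 9 + (G + 4)/(G + 1) = 9 + (4 + G)/(1 + G))
I(L) = 3*(13 + 10*L)/(1 + L) (I(L) = 3*((13 + 10*L)/(1 + L)) = 3*(13 + 10*L)/(1 + L))
(3596 - 2652)/(2243 + I(S)) = (3596 - 2652)/(2243 + 3*(13 + 10*(-45))/(1 - 45)) = 944/(2243 + 3*(13 - 450)/(-44)) = 944/(2243 + 3*(-1/44)*(-437)) = 944/(2243 + 1311/44) = 944/(100003/44) = 944*(44/100003) = 41536/100003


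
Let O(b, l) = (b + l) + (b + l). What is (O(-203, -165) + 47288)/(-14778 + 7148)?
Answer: -23276/3815 ≈ -6.1012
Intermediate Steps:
O(b, l) = 2*b + 2*l
(O(-203, -165) + 47288)/(-14778 + 7148) = ((2*(-203) + 2*(-165)) + 47288)/(-14778 + 7148) = ((-406 - 330) + 47288)/(-7630) = (-736 + 47288)*(-1/7630) = 46552*(-1/7630) = -23276/3815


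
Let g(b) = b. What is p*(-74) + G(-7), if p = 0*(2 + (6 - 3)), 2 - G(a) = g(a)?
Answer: 9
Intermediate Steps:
G(a) = 2 - a
p = 0 (p = 0*(2 + 3) = 0*5 = 0)
p*(-74) + G(-7) = 0*(-74) + (2 - 1*(-7)) = 0 + (2 + 7) = 0 + 9 = 9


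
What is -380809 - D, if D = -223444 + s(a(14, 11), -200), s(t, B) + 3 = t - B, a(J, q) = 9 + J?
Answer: -157585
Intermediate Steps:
s(t, B) = -3 + t - B (s(t, B) = -3 + (t - B) = -3 + t - B)
D = -223224 (D = -223444 + (-3 + (9 + 14) - 1*(-200)) = -223444 + (-3 + 23 + 200) = -223444 + 220 = -223224)
-380809 - D = -380809 - 1*(-223224) = -380809 + 223224 = -157585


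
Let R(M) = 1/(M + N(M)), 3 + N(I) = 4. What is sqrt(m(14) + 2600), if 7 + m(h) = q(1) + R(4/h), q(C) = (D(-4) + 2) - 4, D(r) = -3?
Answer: sqrt(23299)/3 ≈ 50.880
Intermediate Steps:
N(I) = 1 (N(I) = -3 + 4 = 1)
R(M) = 1/(1 + M) (R(M) = 1/(M + 1) = 1/(1 + M))
q(C) = -5 (q(C) = (-3 + 2) - 4 = -1 - 4 = -5)
m(h) = -12 + 1/(1 + 4/h) (m(h) = -7 + (-5 + 1/(1 + 4/h)) = -12 + 1/(1 + 4/h))
sqrt(m(14) + 2600) = sqrt((-48 - 11*14)/(4 + 14) + 2600) = sqrt((-48 - 154)/18 + 2600) = sqrt((1/18)*(-202) + 2600) = sqrt(-101/9 + 2600) = sqrt(23299/9) = sqrt(23299)/3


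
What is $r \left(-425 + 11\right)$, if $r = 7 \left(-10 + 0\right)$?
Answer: $28980$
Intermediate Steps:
$r = -70$ ($r = 7 \left(-10\right) = -70$)
$r \left(-425 + 11\right) = - 70 \left(-425 + 11\right) = \left(-70\right) \left(-414\right) = 28980$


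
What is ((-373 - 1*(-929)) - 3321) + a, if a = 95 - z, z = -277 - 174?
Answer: -2219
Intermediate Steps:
z = -451
a = 546 (a = 95 - 1*(-451) = 95 + 451 = 546)
((-373 - 1*(-929)) - 3321) + a = ((-373 - 1*(-929)) - 3321) + 546 = ((-373 + 929) - 3321) + 546 = (556 - 3321) + 546 = -2765 + 546 = -2219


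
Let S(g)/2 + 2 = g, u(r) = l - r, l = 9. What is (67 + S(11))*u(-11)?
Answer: 1700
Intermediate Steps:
u(r) = 9 - r
S(g) = -4 + 2*g
(67 + S(11))*u(-11) = (67 + (-4 + 2*11))*(9 - 1*(-11)) = (67 + (-4 + 22))*(9 + 11) = (67 + 18)*20 = 85*20 = 1700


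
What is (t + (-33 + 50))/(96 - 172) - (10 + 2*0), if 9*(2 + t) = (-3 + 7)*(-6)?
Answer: -2317/228 ≈ -10.162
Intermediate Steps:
t = -14/3 (t = -2 + ((-3 + 7)*(-6))/9 = -2 + (4*(-6))/9 = -2 + (⅑)*(-24) = -2 - 8/3 = -14/3 ≈ -4.6667)
(t + (-33 + 50))/(96 - 172) - (10 + 2*0) = (-14/3 + (-33 + 50))/(96 - 172) - (10 + 2*0) = (-14/3 + 17)/(-76) - (10 + 0) = (37/3)*(-1/76) - 1*10 = -37/228 - 10 = -2317/228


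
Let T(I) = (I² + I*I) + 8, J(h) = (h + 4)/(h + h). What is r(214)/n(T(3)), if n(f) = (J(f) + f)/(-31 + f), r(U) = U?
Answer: -27820/691 ≈ -40.260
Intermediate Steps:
J(h) = (4 + h)/(2*h) (J(h) = (4 + h)/((2*h)) = (4 + h)*(1/(2*h)) = (4 + h)/(2*h))
T(I) = 8 + 2*I² (T(I) = (I² + I²) + 8 = 2*I² + 8 = 8 + 2*I²)
n(f) = (f + (4 + f)/(2*f))/(-31 + f) (n(f) = ((4 + f)/(2*f) + f)/(-31 + f) = (f + (4 + f)/(2*f))/(-31 + f))
r(214)/n(T(3)) = 214/(((2 + (8 + 2*3²)² + (8 + 2*3²)/2)/((8 + 2*3²)*(-31 + (8 + 2*3²))))) = 214/(((2 + (8 + 2*9)² + (8 + 2*9)/2)/((8 + 2*9)*(-31 + (8 + 2*9))))) = 214/(((2 + (8 + 18)² + (8 + 18)/2)/((8 + 18)*(-31 + (8 + 18))))) = 214/(((2 + 26² + (½)*26)/(26*(-31 + 26)))) = 214/(((1/26)*(2 + 676 + 13)/(-5))) = 214/(((1/26)*(-⅕)*691)) = 214/(-691/130) = 214*(-130/691) = -27820/691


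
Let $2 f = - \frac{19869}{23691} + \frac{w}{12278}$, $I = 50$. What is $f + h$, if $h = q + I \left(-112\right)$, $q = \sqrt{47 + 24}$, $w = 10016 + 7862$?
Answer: $- \frac{38781608351}{6925669} + \sqrt{71} \approx -5591.3$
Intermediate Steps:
$w = 17878$
$q = \sqrt{71} \approx 8.4261$
$h = -5600 + \sqrt{71}$ ($h = \sqrt{71} + 50 \left(-112\right) = \sqrt{71} - 5600 = -5600 + \sqrt{71} \approx -5591.6$)
$f = \frac{2138049}{6925669}$ ($f = \frac{- \frac{19869}{23691} + \frac{17878}{12278}}{2} = \frac{\left(-19869\right) \frac{1}{23691} + 17878 \cdot \frac{1}{12278}}{2} = \frac{- \frac{6623}{7897} + \frac{1277}{877}}{2} = \frac{1}{2} \cdot \frac{4276098}{6925669} = \frac{2138049}{6925669} \approx 0.30871$)
$f + h = \frac{2138049}{6925669} - \left(5600 - \sqrt{71}\right) = - \frac{38781608351}{6925669} + \sqrt{71}$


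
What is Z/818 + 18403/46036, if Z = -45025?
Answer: -1028858623/18828724 ≈ -54.643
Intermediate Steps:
Z/818 + 18403/46036 = -45025/818 + 18403/46036 = -1028858623/18828724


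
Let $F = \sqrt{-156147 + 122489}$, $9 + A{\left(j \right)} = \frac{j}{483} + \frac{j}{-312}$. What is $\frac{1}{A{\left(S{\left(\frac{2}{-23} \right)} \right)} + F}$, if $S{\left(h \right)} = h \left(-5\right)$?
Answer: $- \frac{333718611044}{1250968666675289} - \frac{37077813136 i \sqrt{33658}}{1250968666675289} \approx -0.00026677 - 0.0054377 i$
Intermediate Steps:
$S{\left(h \right)} = - 5 h$
$A{\left(j \right)} = -9 - \frac{19 j}{16744}$ ($A{\left(j \right)} = -9 + \left(\frac{j}{483} + \frac{j}{-312}\right) = -9 + \left(j \frac{1}{483} + j \left(- \frac{1}{312}\right)\right) = -9 + \left(\frac{j}{483} - \frac{j}{312}\right) = -9 - \frac{19 j}{16744}$)
$F = i \sqrt{33658}$ ($F = \sqrt{-33658} = i \sqrt{33658} \approx 183.46 i$)
$\frac{1}{A{\left(S{\left(\frac{2}{-23} \right)} \right)} + F} = \frac{1}{\left(-9 - \frac{19 \left(- 5 \frac{2}{-23}\right)}{16744}\right) + i \sqrt{33658}} = \frac{1}{\left(-9 - \frac{19 \left(- 5 \cdot 2 \left(- \frac{1}{23}\right)\right)}{16744}\right) + i \sqrt{33658}} = \frac{1}{\left(-9 - \frac{19 \left(\left(-5\right) \left(- \frac{2}{23}\right)\right)}{16744}\right) + i \sqrt{33658}} = \frac{1}{\left(-9 - \frac{95}{192556}\right) + i \sqrt{33658}} = \frac{1}{- \frac{1733099}{192556} + i \sqrt{33658}}$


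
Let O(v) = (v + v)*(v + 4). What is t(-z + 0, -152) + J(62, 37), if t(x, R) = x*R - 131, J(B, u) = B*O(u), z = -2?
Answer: 187673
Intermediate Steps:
O(v) = 2*v*(4 + v) (O(v) = (2*v)*(4 + v) = 2*v*(4 + v))
J(B, u) = 2*B*u*(4 + u) (J(B, u) = B*(2*u*(4 + u)) = 2*B*u*(4 + u))
t(x, R) = -131 + R*x (t(x, R) = R*x - 131 = -131 + R*x)
t(-z + 0, -152) + J(62, 37) = (-131 - 152*(-1*(-2) + 0)) + 2*62*37*(4 + 37) = (-131 - 152*(2 + 0)) + 2*62*37*41 = (-131 - 152*2) + 188108 = (-131 - 304) + 188108 = -435 + 188108 = 187673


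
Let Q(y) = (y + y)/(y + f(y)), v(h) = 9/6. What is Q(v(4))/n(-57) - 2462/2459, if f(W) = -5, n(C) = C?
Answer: -322528/327047 ≈ -0.98618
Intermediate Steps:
v(h) = 3/2 (v(h) = 9*(1/6) = 3/2)
Q(y) = 2*y/(-5 + y) (Q(y) = (y + y)/(y - 5) = (2*y)/(-5 + y) = 2*y/(-5 + y))
Q(v(4))/n(-57) - 2462/2459 = (2*(3/2)/(-5 + 3/2))/(-57) - 2462/2459 = (2*(3/2)/(-7/2))*(-1/57) - 2462*1/2459 = (2*(3/2)*(-2/7))*(-1/57) - 2462/2459 = -6/7*(-1/57) - 2462/2459 = 2/133 - 2462/2459 = -322528/327047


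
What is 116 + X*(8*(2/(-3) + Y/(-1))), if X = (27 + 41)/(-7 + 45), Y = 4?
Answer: 2804/57 ≈ 49.193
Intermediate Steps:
X = 34/19 (X = 68/38 = 68*(1/38) = 34/19 ≈ 1.7895)
116 + X*(8*(2/(-3) + Y/(-1))) = 116 + 34*(8*(2/(-3) + 4/(-1)))/19 = 116 + 34*(8*(2*(-⅓) + 4*(-1)))/19 = 116 + 34*(8*(-⅔ - 4))/19 = 116 + 34*(8*(-14/3))/19 = 116 + (34/19)*(-112/3) = 116 - 3808/57 = 2804/57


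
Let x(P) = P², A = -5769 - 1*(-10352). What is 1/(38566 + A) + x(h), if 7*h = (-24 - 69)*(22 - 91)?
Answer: 1776784732510/2114301 ≈ 8.4037e+5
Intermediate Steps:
A = 4583 (A = -5769 + 10352 = 4583)
h = 6417/7 (h = ((-24 - 69)*(22 - 91))/7 = (-93*(-69))/7 = (⅐)*6417 = 6417/7 ≈ 916.71)
1/(38566 + A) + x(h) = 1/(38566 + 4583) + (6417/7)² = 1/43149 + 41177889/49 = 1776784732510/2114301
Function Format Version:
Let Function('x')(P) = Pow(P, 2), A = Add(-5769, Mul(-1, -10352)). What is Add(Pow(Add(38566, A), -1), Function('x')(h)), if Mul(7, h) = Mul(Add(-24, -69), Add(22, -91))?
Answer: Rational(1776784732510, 2114301) ≈ 8.4037e+5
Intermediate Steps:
A = 4583 (A = Add(-5769, 10352) = 4583)
h = Rational(6417, 7) (h = Mul(Rational(1, 7), Mul(Add(-24, -69), Add(22, -91))) = Mul(Rational(1, 7), Mul(-93, -69)) = Mul(Rational(1, 7), 6417) = Rational(6417, 7) ≈ 916.71)
Add(Pow(Add(38566, A), -1), Function('x')(h)) = Add(Pow(Add(38566, 4583), -1), Pow(Rational(6417, 7), 2)) = Add(Pow(43149, -1), Rational(41177889, 49)) = Add(Rational(1, 43149), Rational(41177889, 49)) = Rational(1776784732510, 2114301)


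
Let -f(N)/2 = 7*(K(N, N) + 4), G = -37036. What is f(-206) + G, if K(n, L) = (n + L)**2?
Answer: -2413508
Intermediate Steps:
K(n, L) = (L + n)**2
f(N) = -56 - 56*N**2 (f(N) = -14*((N + N)**2 + 4) = -14*((2*N)**2 + 4) = -14*(4*N**2 + 4) = -14*(4 + 4*N**2) = -2*(28 + 28*N**2) = -56 - 56*N**2)
f(-206) + G = (-56 - 56*(-206)**2) - 37036 = (-56 - 56*42436) - 37036 = (-56 - 2376416) - 37036 = -2376472 - 37036 = -2413508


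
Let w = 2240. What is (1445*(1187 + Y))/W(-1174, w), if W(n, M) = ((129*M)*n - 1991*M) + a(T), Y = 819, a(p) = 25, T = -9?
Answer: -579734/68739771 ≈ -0.0084337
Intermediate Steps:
W(n, M) = 25 - 1991*M + 129*M*n (W(n, M) = ((129*M)*n - 1991*M) + 25 = (129*M*n - 1991*M) + 25 = (-1991*M + 129*M*n) + 25 = 25 - 1991*M + 129*M*n)
(1445*(1187 + Y))/W(-1174, w) = (1445*(1187 + 819))/(25 - 1991*2240 + 129*2240*(-1174)) = (1445*2006)/(25 - 4459840 - 339239040) = 2898670/(-343698855) = 2898670*(-1/343698855) = -579734/68739771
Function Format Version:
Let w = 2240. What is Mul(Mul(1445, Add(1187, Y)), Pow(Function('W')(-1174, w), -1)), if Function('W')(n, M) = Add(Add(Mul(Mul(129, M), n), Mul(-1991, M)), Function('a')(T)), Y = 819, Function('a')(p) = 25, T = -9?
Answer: Rational(-579734, 68739771) ≈ -0.0084337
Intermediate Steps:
Function('W')(n, M) = Add(25, Mul(-1991, M), Mul(129, M, n)) (Function('W')(n, M) = Add(Add(Mul(Mul(129, M), n), Mul(-1991, M)), 25) = Add(Add(Mul(129, M, n), Mul(-1991, M)), 25) = Add(Add(Mul(-1991, M), Mul(129, M, n)), 25) = Add(25, Mul(-1991, M), Mul(129, M, n)))
Mul(Mul(1445, Add(1187, Y)), Pow(Function('W')(-1174, w), -1)) = Mul(Mul(1445, Add(1187, 819)), Pow(Add(25, Mul(-1991, 2240), Mul(129, 2240, -1174)), -1)) = Mul(Mul(1445, 2006), Pow(Add(25, -4459840, -339239040), -1)) = Mul(2898670, Pow(-343698855, -1)) = Mul(2898670, Rational(-1, 343698855)) = Rational(-579734, 68739771)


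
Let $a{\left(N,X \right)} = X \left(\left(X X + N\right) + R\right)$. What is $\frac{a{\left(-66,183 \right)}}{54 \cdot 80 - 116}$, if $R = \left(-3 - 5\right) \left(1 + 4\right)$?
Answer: $\frac{6109089}{4204} \approx 1453.2$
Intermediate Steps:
$R = -40$ ($R = \left(-8\right) 5 = -40$)
$a{\left(N,X \right)} = X \left(-40 + N + X^{2}\right)$ ($a{\left(N,X \right)} = X \left(\left(X X + N\right) - 40\right) = X \left(\left(X^{2} + N\right) - 40\right) = X \left(\left(N + X^{2}\right) - 40\right) = X \left(-40 + N + X^{2}\right)$)
$\frac{a{\left(-66,183 \right)}}{54 \cdot 80 - 116} = \frac{183 \left(-40 - 66 + 183^{2}\right)}{54 \cdot 80 - 116} = \frac{183 \left(-40 - 66 + 33489\right)}{4320 - 116} = \frac{183 \cdot 33383}{4204} = 6109089 \cdot \frac{1}{4204} = \frac{6109089}{4204}$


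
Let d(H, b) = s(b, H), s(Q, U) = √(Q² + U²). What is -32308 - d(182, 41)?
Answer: -32308 - √34805 ≈ -32495.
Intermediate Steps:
d(H, b) = √(H² + b²) (d(H, b) = √(b² + H²) = √(H² + b²))
-32308 - d(182, 41) = -32308 - √(182² + 41²) = -32308 - √(33124 + 1681) = -32308 - √34805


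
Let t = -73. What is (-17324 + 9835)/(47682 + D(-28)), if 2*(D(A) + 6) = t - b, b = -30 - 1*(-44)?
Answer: -14978/95265 ≈ -0.15722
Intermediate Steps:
b = 14 (b = -30 + 44 = 14)
D(A) = -99/2 (D(A) = -6 + (-73 - 1*14)/2 = -6 + (-73 - 14)/2 = -6 + (1/2)*(-87) = -6 - 87/2 = -99/2)
(-17324 + 9835)/(47682 + D(-28)) = (-17324 + 9835)/(47682 - 99/2) = -7489/95265/2 = -7489*2/95265 = -14978/95265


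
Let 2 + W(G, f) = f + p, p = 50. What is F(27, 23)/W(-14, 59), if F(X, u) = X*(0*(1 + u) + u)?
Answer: 621/107 ≈ 5.8037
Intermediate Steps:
F(X, u) = X*u (F(X, u) = X*(0 + u) = X*u)
W(G, f) = 48 + f (W(G, f) = -2 + (f + 50) = -2 + (50 + f) = 48 + f)
F(27, 23)/W(-14, 59) = (27*23)/(48 + 59) = 621/107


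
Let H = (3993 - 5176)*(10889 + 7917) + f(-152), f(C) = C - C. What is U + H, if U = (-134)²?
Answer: -22229542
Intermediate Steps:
U = 17956
f(C) = 0
H = -22247498 (H = (3993 - 5176)*(10889 + 7917) + 0 = -1183*18806 + 0 = -22247498 + 0 = -22247498)
U + H = 17956 - 22247498 = -22229542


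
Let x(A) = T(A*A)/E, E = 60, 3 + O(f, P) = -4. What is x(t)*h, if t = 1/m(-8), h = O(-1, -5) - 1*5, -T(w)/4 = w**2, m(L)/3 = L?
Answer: 1/414720 ≈ 2.4113e-6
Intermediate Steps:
m(L) = 3*L
O(f, P) = -7 (O(f, P) = -3 - 4 = -7)
T(w) = -4*w**2
h = -12 (h = -7 - 1*5 = -7 - 5 = -12)
t = -1/24 (t = 1/(3*(-8)) = 1/(-24) = -1/24 ≈ -0.041667)
x(A) = -A**4/15 (x(A) = -4*A**4/60 = -4*A**4*(1/60) = -A**4/15)
x(t)*h = -(-1/24)**4/15*(-12) = -1/15*1/331776*(-12) = -1/4976640*(-12) = 1/414720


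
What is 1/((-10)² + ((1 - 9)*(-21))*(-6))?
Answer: -1/908 ≈ -0.0011013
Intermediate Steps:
1/((-10)² + ((1 - 9)*(-21))*(-6)) = 1/(100 - 8*(-21)*(-6)) = 1/(100 + 168*(-6)) = 1/(100 - 1008) = 1/(-908) = -1/908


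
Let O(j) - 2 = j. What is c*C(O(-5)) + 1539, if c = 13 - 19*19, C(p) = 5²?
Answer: -7161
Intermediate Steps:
O(j) = 2 + j
C(p) = 25
c = -348 (c = 13 - 361 = -348)
c*C(O(-5)) + 1539 = -348*25 + 1539 = -8700 + 1539 = -7161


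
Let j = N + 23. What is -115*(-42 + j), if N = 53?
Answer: -3910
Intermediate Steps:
j = 76 (j = 53 + 23 = 76)
-115*(-42 + j) = -115*(-42 + 76) = -115*34 = -3910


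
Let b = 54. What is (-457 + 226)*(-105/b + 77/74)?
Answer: 23177/111 ≈ 208.80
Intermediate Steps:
(-457 + 226)*(-105/b + 77/74) = (-457 + 226)*(-105/54 + 77/74) = -231*(-105*1/54 + 77*(1/74)) = -231*(-35/18 + 77/74) = -231*(-301/333) = 23177/111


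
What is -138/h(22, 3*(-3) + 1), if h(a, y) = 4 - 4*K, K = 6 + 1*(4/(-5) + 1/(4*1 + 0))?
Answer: 690/89 ≈ 7.7528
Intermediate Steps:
K = 109/20 (K = 6 + 1*(4*(-⅕) + 1/(4 + 0)) = 6 + 1*(-⅘ + 1/4) = 6 + 1*(-⅘ + 1*(¼)) = 6 + 1*(-⅘ + ¼) = 6 + 1*(-11/20) = 6 - 11/20 = 109/20 ≈ 5.4500)
h(a, y) = -89/5 (h(a, y) = 4 - 4*109/20 = 4 - 109/5 = -89/5)
-138/h(22, 3*(-3) + 1) = -138/(-89/5) = -138*(-5/89) = 690/89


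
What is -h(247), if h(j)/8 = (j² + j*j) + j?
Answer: -978120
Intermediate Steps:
h(j) = 8*j + 16*j² (h(j) = 8*((j² + j*j) + j) = 8*((j² + j²) + j) = 8*(2*j² + j) = 8*(j + 2*j²) = 8*j + 16*j²)
-h(247) = -8*247*(1 + 2*247) = -8*247*(1 + 494) = -8*247*495 = -1*978120 = -978120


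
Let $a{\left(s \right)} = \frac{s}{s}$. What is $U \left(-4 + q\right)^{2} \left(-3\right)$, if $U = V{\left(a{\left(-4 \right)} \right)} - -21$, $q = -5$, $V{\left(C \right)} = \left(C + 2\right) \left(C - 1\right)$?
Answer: $-5103$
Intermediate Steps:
$a{\left(s \right)} = 1$
$V{\left(C \right)} = \left(-1 + C\right) \left(2 + C\right)$ ($V{\left(C \right)} = \left(2 + C\right) \left(-1 + C\right) = \left(-1 + C\right) \left(2 + C\right)$)
$U = 21$ ($U = \left(-2 + 1 + 1^{2}\right) - -21 = \left(-2 + 1 + 1\right) + 21 = 0 + 21 = 21$)
$U \left(-4 + q\right)^{2} \left(-3\right) = 21 \left(-4 - 5\right)^{2} \left(-3\right) = 21 \left(-9\right)^{2} \left(-3\right) = 21 \cdot 81 \left(-3\right) = 1701 \left(-3\right) = -5103$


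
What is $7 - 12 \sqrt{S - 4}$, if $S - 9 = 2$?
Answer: $7 - 12 \sqrt{7} \approx -24.749$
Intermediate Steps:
$S = 11$ ($S = 9 + 2 = 11$)
$7 - 12 \sqrt{S - 4} = 7 - 12 \sqrt{11 - 4} = 7 - 12 \sqrt{7}$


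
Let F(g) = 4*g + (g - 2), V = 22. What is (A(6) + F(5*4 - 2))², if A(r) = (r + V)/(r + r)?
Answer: 73441/9 ≈ 8160.1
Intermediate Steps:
F(g) = -2 + 5*g (F(g) = 4*g + (-2 + g) = -2 + 5*g)
A(r) = (22 + r)/(2*r) (A(r) = (r + 22)/(r + r) = (22 + r)/((2*r)) = (22 + r)*(1/(2*r)) = (22 + r)/(2*r))
(A(6) + F(5*4 - 2))² = ((½)*(22 + 6)/6 + (-2 + 5*(5*4 - 2)))² = ((½)*(⅙)*28 + (-2 + 5*(20 - 2)))² = (7/3 + (-2 + 5*18))² = (7/3 + (-2 + 90))² = (7/3 + 88)² = (271/3)² = 73441/9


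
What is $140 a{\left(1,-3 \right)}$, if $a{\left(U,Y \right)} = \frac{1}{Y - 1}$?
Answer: $-35$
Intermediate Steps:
$a{\left(U,Y \right)} = \frac{1}{-1 + Y}$
$140 a{\left(1,-3 \right)} = \frac{140}{-1 - 3} = \frac{140}{-4} = 140 \left(- \frac{1}{4}\right) = -35$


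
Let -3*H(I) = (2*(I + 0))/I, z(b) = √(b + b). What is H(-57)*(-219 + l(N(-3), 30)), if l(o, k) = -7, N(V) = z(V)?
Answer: 452/3 ≈ 150.67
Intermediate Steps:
z(b) = √2*√b (z(b) = √(2*b) = √2*√b)
N(V) = √2*√V
H(I) = -⅔ (H(I) = -2*(I + 0)/(3*I) = -2*I/(3*I) = -⅓*2 = -⅔)
H(-57)*(-219 + l(N(-3), 30)) = -2*(-219 - 7)/3 = -⅔*(-226) = 452/3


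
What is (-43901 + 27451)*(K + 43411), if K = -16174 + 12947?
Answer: -661026800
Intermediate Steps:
K = -3227
(-43901 + 27451)*(K + 43411) = (-43901 + 27451)*(-3227 + 43411) = -16450*40184 = -661026800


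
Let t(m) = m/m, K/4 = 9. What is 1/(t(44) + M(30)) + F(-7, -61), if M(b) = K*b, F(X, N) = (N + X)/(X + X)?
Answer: 36761/7567 ≈ 4.8581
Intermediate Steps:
K = 36 (K = 4*9 = 36)
F(X, N) = (N + X)/(2*X) (F(X, N) = (N + X)/((2*X)) = (N + X)*(1/(2*X)) = (N + X)/(2*X))
M(b) = 36*b
t(m) = 1
1/(t(44) + M(30)) + F(-7, -61) = 1/(1 + 36*30) + (½)*(-61 - 7)/(-7) = 1/(1 + 1080) + (½)*(-⅐)*(-68) = 1/1081 + 34/7 = 36761/7567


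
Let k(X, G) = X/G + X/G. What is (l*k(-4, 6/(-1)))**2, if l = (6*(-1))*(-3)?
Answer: 576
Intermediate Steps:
l = 18 (l = -6*(-3) = 18)
k(X, G) = 2*X/G
(l*k(-4, 6/(-1)))**2 = (18*(2*(-4)/(6/(-1))))**2 = (18*(2*(-4)/(6*(-1))))**2 = (18*(2*(-4)/(-6)))**2 = (18*(2*(-4)*(-1/6)))**2 = (18*(4/3))**2 = 24**2 = 576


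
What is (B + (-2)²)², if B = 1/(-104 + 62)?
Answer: 27889/1764 ≈ 15.810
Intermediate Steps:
B = -1/42 (B = 1/(-42) = -1/42 ≈ -0.023810)
(B + (-2)²)² = (-1/42 + (-2)²)² = (-1/42 + 4)² = (167/42)² = 27889/1764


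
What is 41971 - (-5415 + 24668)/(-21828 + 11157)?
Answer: 447891794/10671 ≈ 41973.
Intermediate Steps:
41971 - (-5415 + 24668)/(-21828 + 11157) = 41971 - 19253/(-10671) = 41971 - 19253*(-1)/10671 = 41971 - 1*(-19253/10671) = 41971 + 19253/10671 = 447891794/10671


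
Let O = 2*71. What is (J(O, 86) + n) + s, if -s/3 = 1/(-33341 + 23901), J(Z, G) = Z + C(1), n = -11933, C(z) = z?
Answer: -111297597/9440 ≈ -11790.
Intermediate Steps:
O = 142
J(Z, G) = 1 + Z (J(Z, G) = Z + 1 = 1 + Z)
s = 3/9440 (s = -3/(-33341 + 23901) = -3/(-9440) = -3*(-1/9440) = 3/9440 ≈ 0.00031780)
(J(O, 86) + n) + s = ((1 + 142) - 11933) + 3/9440 = (143 - 11933) + 3/9440 = -11790 + 3/9440 = -111297597/9440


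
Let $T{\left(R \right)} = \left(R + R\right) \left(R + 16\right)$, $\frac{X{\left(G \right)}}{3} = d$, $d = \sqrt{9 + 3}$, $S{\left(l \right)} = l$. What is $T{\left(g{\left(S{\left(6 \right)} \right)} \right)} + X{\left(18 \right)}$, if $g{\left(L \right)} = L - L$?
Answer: $6 \sqrt{3} \approx 10.392$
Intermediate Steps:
$d = 2 \sqrt{3}$ ($d = \sqrt{12} = 2 \sqrt{3} \approx 3.4641$)
$X{\left(G \right)} = 6 \sqrt{3}$ ($X{\left(G \right)} = 3 \cdot 2 \sqrt{3} = 6 \sqrt{3}$)
$g{\left(L \right)} = 0$
$T{\left(R \right)} = 2 R \left(16 + R\right)$
$T{\left(g{\left(S{\left(6 \right)} \right)} \right)} + X{\left(18 \right)} = 2 \cdot 0 \left(16 + 0\right) + 6 \sqrt{3} = 2 \cdot 0 \cdot 16 + 6 \sqrt{3} = 0 + 6 \sqrt{3} = 6 \sqrt{3}$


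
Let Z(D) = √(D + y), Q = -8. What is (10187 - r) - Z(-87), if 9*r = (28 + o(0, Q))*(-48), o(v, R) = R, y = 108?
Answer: 30881/3 - √21 ≈ 10289.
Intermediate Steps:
Z(D) = √(108 + D) (Z(D) = √(D + 108) = √(108 + D))
r = -320/3 (r = ((28 - 8)*(-48))/9 = (20*(-48))/9 = (⅑)*(-960) = -320/3 ≈ -106.67)
(10187 - r) - Z(-87) = (10187 - 1*(-320/3)) - √(108 - 87) = (10187 + 320/3) - √21 = 30881/3 - √21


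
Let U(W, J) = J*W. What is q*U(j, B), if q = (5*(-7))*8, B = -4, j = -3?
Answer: -3360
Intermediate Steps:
q = -280 (q = -35*8 = -280)
q*U(j, B) = -(-1120)*(-3) = -280*12 = -3360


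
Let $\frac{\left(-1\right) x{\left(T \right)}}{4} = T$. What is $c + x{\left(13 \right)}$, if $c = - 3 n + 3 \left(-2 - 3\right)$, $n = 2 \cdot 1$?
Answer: $-73$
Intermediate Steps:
$x{\left(T \right)} = - 4 T$
$n = 2$
$c = -21$ ($c = \left(-3\right) 2 + 3 \left(-2 - 3\right) = -6 + 3 \left(-5\right) = -6 - 15 = -21$)
$c + x{\left(13 \right)} = -21 - 52 = -73$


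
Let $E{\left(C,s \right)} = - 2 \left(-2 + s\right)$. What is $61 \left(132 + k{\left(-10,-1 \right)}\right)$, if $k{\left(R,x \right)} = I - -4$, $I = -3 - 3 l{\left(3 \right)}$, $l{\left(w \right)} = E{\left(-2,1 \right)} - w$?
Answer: $8296$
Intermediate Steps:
$E{\left(C,s \right)} = 4 - 2 s$
$l{\left(w \right)} = 2 - w$ ($l{\left(w \right)} = \left(4 - 2\right) - w = 2 - w$)
$I = 0$ ($I = -3 - 3 \left(2 - 3\right) = -3 - -3 = -3 + 3 = 0$)
$k{\left(R,x \right)} = 4$ ($k{\left(R,x \right)} = 0 - -4 = 0 + 4 = 4$)
$61 \left(132 + k{\left(-10,-1 \right)}\right) = 61 \left(132 + 4\right) = 61 \cdot 136 = 8296$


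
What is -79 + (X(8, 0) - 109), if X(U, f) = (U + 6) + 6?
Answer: -168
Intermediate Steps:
X(U, f) = 12 + U (X(U, f) = (6 + U) + 6 = 12 + U)
-79 + (X(8, 0) - 109) = -79 + ((12 + 8) - 109) = -79 + (20 - 109) = -79 - 89 = -168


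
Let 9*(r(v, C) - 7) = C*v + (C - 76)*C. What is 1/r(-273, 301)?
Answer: -3/4795 ≈ -0.00062565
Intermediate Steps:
r(v, C) = 7 + C*v/9 + C*(-76 + C)/9 (r(v, C) = 7 + (C*v + (C - 76)*C)/9 = 7 + (C*v + (-76 + C)*C)/9 = 7 + (C*v + C*(-76 + C))/9 = 7 + (C*v/9 + C*(-76 + C)/9) = 7 + C*v/9 + C*(-76 + C)/9)
1/r(-273, 301) = 1/(7 - 76/9*301 + (⅑)*301² + (⅑)*301*(-273)) = 1/(7 - 22876/9 + (⅑)*90601 - 27391/3) = 1/(7 - 22876/9 + 90601/9 - 27391/3) = 1/(-4795/3) = -3/4795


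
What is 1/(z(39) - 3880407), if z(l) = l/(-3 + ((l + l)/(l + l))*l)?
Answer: -12/46564871 ≈ -2.5770e-7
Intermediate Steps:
z(l) = l/(-3 + l) (z(l) = l/(-3 + ((2*l)/((2*l)))*l) = l/(-3 + ((2*l)*(1/(2*l)))*l) = l/(-3 + 1*l) = l/(-3 + l))
1/(z(39) - 3880407) = 1/(39/(-3 + 39) - 3880407) = 1/(39/36 - 3880407) = 1/(39*(1/36) - 3880407) = 1/(13/12 - 3880407) = 1/(-46564871/12) = -12/46564871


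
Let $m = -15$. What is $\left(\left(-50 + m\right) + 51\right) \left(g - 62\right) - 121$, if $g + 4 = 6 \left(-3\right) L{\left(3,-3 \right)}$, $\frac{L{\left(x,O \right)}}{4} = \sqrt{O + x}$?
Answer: $803$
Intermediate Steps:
$L{\left(x,O \right)} = 4 \sqrt{O + x}$
$g = -4$ ($g = -4 + 6 \left(-3\right) 4 \sqrt{-3 + 3} = -4 - 18 \cdot 4 \sqrt{0} = -4 - 18 \cdot 4 \cdot 0 = -4 - 0 = -4 + 0 = -4$)
$\left(\left(-50 + m\right) + 51\right) \left(g - 62\right) - 121 = \left(\left(-50 - 15\right) + 51\right) \left(-4 - 62\right) - 121 = \left(-65 + 51\right) \left(-4 - 62\right) - 121 = \left(-14\right) \left(-66\right) - 121 = 924 - 121 = 803$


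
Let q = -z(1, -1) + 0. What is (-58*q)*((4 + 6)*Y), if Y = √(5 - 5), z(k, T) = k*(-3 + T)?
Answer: 0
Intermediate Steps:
Y = 0 (Y = √0 = 0)
q = 4 (q = -(-3 - 1) + 0 = -(-4) + 0 = -1*(-4) + 0 = 4 + 0 = 4)
(-58*q)*((4 + 6)*Y) = (-58*4)*((4 + 6)*0) = -2320*0 = -232*0 = 0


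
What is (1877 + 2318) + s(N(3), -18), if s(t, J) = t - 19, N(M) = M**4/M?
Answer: 4203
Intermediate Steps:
N(M) = M**3
s(t, J) = -19 + t
(1877 + 2318) + s(N(3), -18) = (1877 + 2318) + (-19 + 3**3) = 4195 + (-19 + 27) = 4195 + 8 = 4203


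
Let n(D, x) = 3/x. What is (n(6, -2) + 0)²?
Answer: 9/4 ≈ 2.2500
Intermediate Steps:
(n(6, -2) + 0)² = (3/(-2) + 0)² = (3*(-½) + 0)² = (-3/2 + 0)² = (-3/2)² = 9/4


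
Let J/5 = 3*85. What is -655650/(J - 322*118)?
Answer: 655650/36721 ≈ 17.855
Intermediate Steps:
J = 1275 (J = 5*(3*85) = 5*255 = 1275)
-655650/(J - 322*118) = -655650/(1275 - 322*118) = -655650/(1275 - 37996) = -655650/(-36721) = -655650*(-1/36721) = 655650/36721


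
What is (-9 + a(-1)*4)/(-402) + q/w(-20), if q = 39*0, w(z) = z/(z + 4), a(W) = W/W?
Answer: 5/402 ≈ 0.012438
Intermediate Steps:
a(W) = 1
w(z) = z/(4 + z)
q = 0
(-9 + a(-1)*4)/(-402) + q/w(-20) = (-9 + 1*4)/(-402) + 0/((-20/(4 - 20))) = (-9 + 4)*(-1/402) + 0/((-20/(-16))) = -5*(-1/402) + 0/((-20*(-1/16))) = 5/402 + 0/(5/4) = 5/402 + 0*(⅘) = 5/402 + 0 = 5/402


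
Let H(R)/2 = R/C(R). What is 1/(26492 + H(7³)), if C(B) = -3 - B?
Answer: 173/4582773 ≈ 3.7750e-5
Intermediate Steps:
H(R) = 2*R/(-3 - R) (H(R) = 2*(R/(-3 - R)) = 2*R/(-3 - R))
1/(26492 + H(7³)) = 1/(26492 - 2*7³/(3 + 7³)) = 1/(26492 - 2*343/(3 + 343)) = 1/(26492 - 2*343/346) = 1/(26492 - 2*343*1/346) = 1/(26492 - 343/173) = 1/(4582773/173) = 173/4582773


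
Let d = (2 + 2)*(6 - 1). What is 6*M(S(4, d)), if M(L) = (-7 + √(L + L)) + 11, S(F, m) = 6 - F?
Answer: 36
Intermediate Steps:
d = 20 (d = 4*5 = 20)
M(L) = 4 + √2*√L (M(L) = (-7 + √(2*L)) + 11 = (-7 + √2*√L) + 11 = 4 + √2*√L)
6*M(S(4, d)) = 6*(4 + √2*√(6 - 1*4)) = 6*(4 + √2*√(6 - 4)) = 6*(4 + √2*√2) = 6*(4 + 2) = 6*6 = 36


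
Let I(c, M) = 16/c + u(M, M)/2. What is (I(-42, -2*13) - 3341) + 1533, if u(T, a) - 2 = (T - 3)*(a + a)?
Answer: -22121/21 ≈ -1053.4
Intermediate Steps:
u(T, a) = 2 + 2*a*(-3 + T) (u(T, a) = 2 + (T - 3)*(a + a) = 2 + (-3 + T)*(2*a) = 2 + 2*a*(-3 + T))
I(c, M) = 1 + M² - 3*M + 16/c (I(c, M) = 16/c + (2 - 6*M + 2*M*M)/2 = 16/c + (2 - 6*M + 2*M²)*(½) = 16/c + (1 + M² - 3*M) = 1 + M² - 3*M + 16/c)
(I(-42, -2*13) - 3341) + 1533 = ((1 + (-2*13)² - (-6)*13 + 16/(-42)) - 3341) + 1533 = ((1 + (-26)² - 3*(-26) + 16*(-1/42)) - 3341) + 1533 = ((1 + 676 + 78 - 8/21) - 3341) + 1533 = (15847/21 - 3341) + 1533 = -54314/21 + 1533 = -22121/21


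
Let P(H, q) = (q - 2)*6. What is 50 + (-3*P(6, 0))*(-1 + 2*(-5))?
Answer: -346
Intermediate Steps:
P(H, q) = -12 + 6*q (P(H, q) = (-2 + q)*6 = -12 + 6*q)
50 + (-3*P(6, 0))*(-1 + 2*(-5)) = 50 + (-3*(-12 + 6*0))*(-1 + 2*(-5)) = 50 + (-3*(-12 + 0))*(-1 - 10) = 50 - 3*(-12)*(-11) = 50 + 36*(-11) = 50 - 396 = -346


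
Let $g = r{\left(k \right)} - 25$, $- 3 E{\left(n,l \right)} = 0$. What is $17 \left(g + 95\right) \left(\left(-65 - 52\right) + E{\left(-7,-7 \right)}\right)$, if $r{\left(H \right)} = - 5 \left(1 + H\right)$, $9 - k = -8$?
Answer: $39780$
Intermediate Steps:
$k = 17$ ($k = 9 - -8 = 9 + 8 = 17$)
$r{\left(H \right)} = -5 - 5 H$
$E{\left(n,l \right)} = 0$ ($E{\left(n,l \right)} = \left(- \frac{1}{3}\right) 0 = 0$)
$g = -115$ ($g = \left(-5 - 85\right) - 25 = -90 - 25 = -115$)
$17 \left(g + 95\right) \left(\left(-65 - 52\right) + E{\left(-7,-7 \right)}\right) = 17 \left(-115 + 95\right) \left(\left(-65 - 52\right) + 0\right) = 17 \left(- 20 \left(\left(-65 - 52\right) + 0\right)\right) = 17 \left(- 20 \left(-117 + 0\right)\right) = 17 \left(\left(-20\right) \left(-117\right)\right) = 17 \cdot 2340 = 39780$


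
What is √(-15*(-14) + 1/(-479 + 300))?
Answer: √6728431/179 ≈ 14.491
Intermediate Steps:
√(-15*(-14) + 1/(-479 + 300)) = √(210 + 1/(-179)) = √(210 - 1/179) = √(37589/179) = √6728431/179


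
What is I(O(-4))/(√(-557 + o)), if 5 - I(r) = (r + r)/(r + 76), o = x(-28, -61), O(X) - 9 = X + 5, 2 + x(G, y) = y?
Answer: -41*I*√155/2666 ≈ -0.19147*I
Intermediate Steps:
x(G, y) = -2 + y
O(X) = 14 + X (O(X) = 9 + (X + 5) = 9 + (5 + X) = 14 + X)
o = -63 (o = -2 - 61 = -63)
I(r) = 5 - 2*r/(76 + r) (I(r) = 5 - (r + r)/(r + 76) = 5 - 2*r/(76 + r))
I(O(-4))/(√(-557 + o)) = ((380 + 3*(14 - 4))/(76 + (14 - 4)))/(√(-557 - 63)) = ((380 + 3*10)/(76 + 10))/(√(-620)) = ((380 + 30)/86)/((2*I*√155)) = ((1/86)*410)*(-I*√155/310) = 205*(-I*√155/310)/43 = -41*I*√155/2666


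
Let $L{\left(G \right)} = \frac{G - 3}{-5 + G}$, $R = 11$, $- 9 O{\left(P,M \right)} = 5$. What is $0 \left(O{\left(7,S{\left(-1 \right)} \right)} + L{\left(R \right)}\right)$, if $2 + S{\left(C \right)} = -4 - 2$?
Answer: $0$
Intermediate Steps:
$S{\left(C \right)} = -8$ ($S{\left(C \right)} = -2 - 6 = -8$)
$O{\left(P,M \right)} = - \frac{5}{9}$ ($O{\left(P,M \right)} = \left(- \frac{1}{9}\right) 5 = - \frac{5}{9}$)
$L{\left(G \right)} = \frac{-3 + G}{-5 + G}$
$0 \left(O{\left(7,S{\left(-1 \right)} \right)} + L{\left(R \right)}\right) = 0 \left(- \frac{5}{9} + \frac{-3 + 11}{-5 + 11}\right) = 0 \left(- \frac{5}{9} + \frac{1}{6} \cdot 8\right) = 0 \left(- \frac{5}{9} + \frac{4}{3}\right) = 0 \cdot \frac{7}{9} = 0$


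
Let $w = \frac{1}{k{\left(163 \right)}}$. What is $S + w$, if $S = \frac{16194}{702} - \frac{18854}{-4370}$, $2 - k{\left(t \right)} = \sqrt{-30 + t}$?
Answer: $\frac{300841352}{10992735} - \frac{\sqrt{133}}{129} \approx 27.278$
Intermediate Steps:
$k{\left(t \right)} = 2 - \sqrt{-30 + t}$
$w = \frac{1}{2 - \sqrt{133}}$ ($w = \frac{1}{2 - \sqrt{-30 + 163}} = \frac{1}{2 - \sqrt{133}} \approx -0.1049$)
$S = \frac{7000274}{255645}$ ($S = 16194 \cdot \frac{1}{702} - - \frac{9427}{2185} = \frac{2699}{117} + \frac{9427}{2185} = \frac{7000274}{255645} \approx 27.383$)
$S + w = \frac{7000274}{255645} - \left(\frac{2}{129} + \frac{\sqrt{133}}{129}\right) = \frac{300841352}{10992735} - \frac{\sqrt{133}}{129}$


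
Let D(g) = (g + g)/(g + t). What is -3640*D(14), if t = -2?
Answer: -25480/3 ≈ -8493.3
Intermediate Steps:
D(g) = 2*g/(-2 + g) (D(g) = (g + g)/(g - 2) = (2*g)/(-2 + g) = 2*g/(-2 + g))
-3640*D(14) = -7280*14/(-2 + 14) = -7280*14/12 = -3640*7/3 = -25480/3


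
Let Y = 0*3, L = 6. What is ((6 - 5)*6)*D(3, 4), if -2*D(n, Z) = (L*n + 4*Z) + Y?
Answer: -102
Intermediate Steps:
Y = 0
D(n, Z) = -3*n - 2*Z (D(n, Z) = -((6*n + 4*Z) + 0)/2 = -((4*Z + 6*n) + 0)/2 = -(4*Z + 6*n)/2 = -3*n - 2*Z)
((6 - 5)*6)*D(3, 4) = ((6 - 5)*6)*(-3*3 - 2*4) = (1*6)*(-9 - 8) = 6*(-17) = -102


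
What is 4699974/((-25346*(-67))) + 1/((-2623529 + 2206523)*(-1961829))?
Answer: 1922511355111717429/694636646510147634 ≈ 2.7677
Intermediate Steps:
4699974/((-25346*(-67))) + 1/((-2623529 + 2206523)*(-1961829)) = 4699974/1698182 - 1/1961829/(-417006) = 4699974*(1/1698182) - 1/417006*(-1/1961829) = 2349987/849091 + 1/818094463974 = 1922511355111717429/694636646510147634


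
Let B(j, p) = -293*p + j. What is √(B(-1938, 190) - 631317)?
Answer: 5*I*√27557 ≈ 830.01*I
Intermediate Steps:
B(j, p) = j - 293*p
√(B(-1938, 190) - 631317) = √((-1938 - 293*190) - 631317) = √((-1938 - 55670) - 631317) = √(-57608 - 631317) = √(-688925) = 5*I*√27557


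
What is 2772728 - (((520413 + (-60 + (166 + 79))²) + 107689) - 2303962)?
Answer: 4414363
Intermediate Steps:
2772728 - (((520413 + (-60 + (166 + 79))²) + 107689) - 2303962) = 2772728 - (((520413 + (-60 + 245)²) + 107689) - 2303962) = 2772728 - (((520413 + 185²) + 107689) - 2303962) = 2772728 - (((520413 + 34225) + 107689) - 2303962) = 2772728 - ((554638 + 107689) - 2303962) = 2772728 - (662327 - 2303962) = 2772728 - 1*(-1641635) = 2772728 + 1641635 = 4414363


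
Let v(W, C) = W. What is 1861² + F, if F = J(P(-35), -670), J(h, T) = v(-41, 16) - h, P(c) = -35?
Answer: 3463315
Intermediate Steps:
J(h, T) = -41 - h
F = -6 (F = -41 - 1*(-35) = -41 + 35 = -6)
1861² + F = 1861² - 6 = 3463321 - 6 = 3463315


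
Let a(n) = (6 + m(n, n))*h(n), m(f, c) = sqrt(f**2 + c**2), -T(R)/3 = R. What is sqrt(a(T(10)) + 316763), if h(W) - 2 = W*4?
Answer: sqrt(316055 - 3540*sqrt(2)) ≈ 557.72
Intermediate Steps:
T(R) = -3*R
h(W) = 2 + 4*W (h(W) = 2 + W*4 = 2 + 4*W)
m(f, c) = sqrt(c**2 + f**2)
a(n) = (2 + 4*n)*(6 + sqrt(2)*sqrt(n**2)) (a(n) = (6 + sqrt(n**2 + n**2))*(2 + 4*n) = (6 + sqrt(2*n**2))*(2 + 4*n) = (6 + sqrt(2)*sqrt(n**2))*(2 + 4*n) = (2 + 4*n)*(6 + sqrt(2)*sqrt(n**2)))
sqrt(a(T(10)) + 316763) = sqrt(2*(1 + 2*(-3*10))*(6 + sqrt(2)*sqrt((-3*10)**2)) + 316763) = sqrt(2*(1 + 2*(-30))*(6 + sqrt(2)*sqrt((-30)**2)) + 316763) = sqrt(2*(1 - 60)*(6 + sqrt(2)*sqrt(900)) + 316763) = sqrt(2*(-59)*(6 + sqrt(2)*30) + 316763) = sqrt(2*(-59)*(6 + 30*sqrt(2)) + 316763) = sqrt((-708 - 3540*sqrt(2)) + 316763) = sqrt(316055 - 3540*sqrt(2))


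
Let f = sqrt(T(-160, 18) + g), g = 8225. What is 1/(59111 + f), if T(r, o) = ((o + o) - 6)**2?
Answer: 59111/3494101196 - 5*sqrt(365)/3494101196 ≈ 1.6890e-5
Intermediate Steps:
T(r, o) = (-6 + 2*o)**2 (T(r, o) = (2*o - 6)**2 = (-6 + 2*o)**2)
f = 5*sqrt(365) (f = sqrt(4*(-3 + 18)**2 + 8225) = sqrt(4*15**2 + 8225) = sqrt(4*225 + 8225) = sqrt(900 + 8225) = sqrt(9125) = 5*sqrt(365) ≈ 95.525)
1/(59111 + f) = 1/(59111 + 5*sqrt(365))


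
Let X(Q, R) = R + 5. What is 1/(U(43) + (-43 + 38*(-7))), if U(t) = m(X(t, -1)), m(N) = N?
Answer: -1/305 ≈ -0.0032787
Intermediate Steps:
X(Q, R) = 5 + R
U(t) = 4 (U(t) = 5 - 1 = 4)
1/(U(43) + (-43 + 38*(-7))) = 1/(4 + (-43 + 38*(-7))) = 1/(4 + (-43 - 266)) = 1/(4 - 309) = 1/(-305) = -1/305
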